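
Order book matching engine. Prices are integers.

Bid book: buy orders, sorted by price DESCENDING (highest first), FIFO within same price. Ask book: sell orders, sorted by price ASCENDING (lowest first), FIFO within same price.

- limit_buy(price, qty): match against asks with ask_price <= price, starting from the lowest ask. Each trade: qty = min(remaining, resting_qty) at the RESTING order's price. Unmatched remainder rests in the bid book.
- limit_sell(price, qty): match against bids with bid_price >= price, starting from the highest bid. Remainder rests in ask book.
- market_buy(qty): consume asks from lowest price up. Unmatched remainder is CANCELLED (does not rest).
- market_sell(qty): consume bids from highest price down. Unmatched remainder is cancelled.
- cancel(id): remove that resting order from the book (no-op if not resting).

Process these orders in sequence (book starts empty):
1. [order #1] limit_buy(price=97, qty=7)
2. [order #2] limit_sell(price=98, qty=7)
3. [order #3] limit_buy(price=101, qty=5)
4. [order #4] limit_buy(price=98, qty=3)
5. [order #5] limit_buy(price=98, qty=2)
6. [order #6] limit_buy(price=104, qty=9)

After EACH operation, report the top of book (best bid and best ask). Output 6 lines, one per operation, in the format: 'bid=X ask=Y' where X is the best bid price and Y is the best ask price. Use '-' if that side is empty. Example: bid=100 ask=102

After op 1 [order #1] limit_buy(price=97, qty=7): fills=none; bids=[#1:7@97] asks=[-]
After op 2 [order #2] limit_sell(price=98, qty=7): fills=none; bids=[#1:7@97] asks=[#2:7@98]
After op 3 [order #3] limit_buy(price=101, qty=5): fills=#3x#2:5@98; bids=[#1:7@97] asks=[#2:2@98]
After op 4 [order #4] limit_buy(price=98, qty=3): fills=#4x#2:2@98; bids=[#4:1@98 #1:7@97] asks=[-]
After op 5 [order #5] limit_buy(price=98, qty=2): fills=none; bids=[#4:1@98 #5:2@98 #1:7@97] asks=[-]
After op 6 [order #6] limit_buy(price=104, qty=9): fills=none; bids=[#6:9@104 #4:1@98 #5:2@98 #1:7@97] asks=[-]

Answer: bid=97 ask=-
bid=97 ask=98
bid=97 ask=98
bid=98 ask=-
bid=98 ask=-
bid=104 ask=-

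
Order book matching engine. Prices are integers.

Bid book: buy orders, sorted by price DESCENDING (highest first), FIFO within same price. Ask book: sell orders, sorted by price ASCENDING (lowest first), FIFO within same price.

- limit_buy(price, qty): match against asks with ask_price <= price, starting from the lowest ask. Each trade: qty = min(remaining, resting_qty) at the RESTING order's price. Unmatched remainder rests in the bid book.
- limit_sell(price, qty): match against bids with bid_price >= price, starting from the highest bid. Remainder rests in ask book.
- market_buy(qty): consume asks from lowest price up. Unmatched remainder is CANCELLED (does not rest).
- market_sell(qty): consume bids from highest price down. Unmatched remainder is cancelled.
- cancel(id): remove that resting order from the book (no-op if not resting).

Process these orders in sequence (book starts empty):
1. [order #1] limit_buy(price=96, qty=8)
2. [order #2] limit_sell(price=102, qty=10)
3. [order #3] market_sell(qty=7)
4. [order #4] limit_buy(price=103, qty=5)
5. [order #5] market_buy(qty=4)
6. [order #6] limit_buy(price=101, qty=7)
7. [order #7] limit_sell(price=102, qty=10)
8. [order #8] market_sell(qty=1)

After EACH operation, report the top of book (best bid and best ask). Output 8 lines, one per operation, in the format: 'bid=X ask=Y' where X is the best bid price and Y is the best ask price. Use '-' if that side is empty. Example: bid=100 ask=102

After op 1 [order #1] limit_buy(price=96, qty=8): fills=none; bids=[#1:8@96] asks=[-]
After op 2 [order #2] limit_sell(price=102, qty=10): fills=none; bids=[#1:8@96] asks=[#2:10@102]
After op 3 [order #3] market_sell(qty=7): fills=#1x#3:7@96; bids=[#1:1@96] asks=[#2:10@102]
After op 4 [order #4] limit_buy(price=103, qty=5): fills=#4x#2:5@102; bids=[#1:1@96] asks=[#2:5@102]
After op 5 [order #5] market_buy(qty=4): fills=#5x#2:4@102; bids=[#1:1@96] asks=[#2:1@102]
After op 6 [order #6] limit_buy(price=101, qty=7): fills=none; bids=[#6:7@101 #1:1@96] asks=[#2:1@102]
After op 7 [order #7] limit_sell(price=102, qty=10): fills=none; bids=[#6:7@101 #1:1@96] asks=[#2:1@102 #7:10@102]
After op 8 [order #8] market_sell(qty=1): fills=#6x#8:1@101; bids=[#6:6@101 #1:1@96] asks=[#2:1@102 #7:10@102]

Answer: bid=96 ask=-
bid=96 ask=102
bid=96 ask=102
bid=96 ask=102
bid=96 ask=102
bid=101 ask=102
bid=101 ask=102
bid=101 ask=102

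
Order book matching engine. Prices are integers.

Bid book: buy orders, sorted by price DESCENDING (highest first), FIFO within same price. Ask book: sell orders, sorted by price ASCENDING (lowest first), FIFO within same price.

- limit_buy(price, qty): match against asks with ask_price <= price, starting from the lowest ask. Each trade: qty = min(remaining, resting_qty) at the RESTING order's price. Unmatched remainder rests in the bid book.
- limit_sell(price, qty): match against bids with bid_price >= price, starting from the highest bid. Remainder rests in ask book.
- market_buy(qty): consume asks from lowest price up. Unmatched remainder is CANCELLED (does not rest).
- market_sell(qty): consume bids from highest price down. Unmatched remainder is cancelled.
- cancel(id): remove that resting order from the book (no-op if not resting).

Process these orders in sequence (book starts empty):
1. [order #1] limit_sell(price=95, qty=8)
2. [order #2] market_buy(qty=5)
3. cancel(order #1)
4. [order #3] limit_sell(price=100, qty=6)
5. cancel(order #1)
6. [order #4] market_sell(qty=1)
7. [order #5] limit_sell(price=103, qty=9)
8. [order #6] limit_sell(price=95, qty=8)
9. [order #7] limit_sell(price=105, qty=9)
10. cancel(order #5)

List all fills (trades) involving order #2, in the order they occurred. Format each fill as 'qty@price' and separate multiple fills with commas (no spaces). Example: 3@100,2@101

Answer: 5@95

Derivation:
After op 1 [order #1] limit_sell(price=95, qty=8): fills=none; bids=[-] asks=[#1:8@95]
After op 2 [order #2] market_buy(qty=5): fills=#2x#1:5@95; bids=[-] asks=[#1:3@95]
After op 3 cancel(order #1): fills=none; bids=[-] asks=[-]
After op 4 [order #3] limit_sell(price=100, qty=6): fills=none; bids=[-] asks=[#3:6@100]
After op 5 cancel(order #1): fills=none; bids=[-] asks=[#3:6@100]
After op 6 [order #4] market_sell(qty=1): fills=none; bids=[-] asks=[#3:6@100]
After op 7 [order #5] limit_sell(price=103, qty=9): fills=none; bids=[-] asks=[#3:6@100 #5:9@103]
After op 8 [order #6] limit_sell(price=95, qty=8): fills=none; bids=[-] asks=[#6:8@95 #3:6@100 #5:9@103]
After op 9 [order #7] limit_sell(price=105, qty=9): fills=none; bids=[-] asks=[#6:8@95 #3:6@100 #5:9@103 #7:9@105]
After op 10 cancel(order #5): fills=none; bids=[-] asks=[#6:8@95 #3:6@100 #7:9@105]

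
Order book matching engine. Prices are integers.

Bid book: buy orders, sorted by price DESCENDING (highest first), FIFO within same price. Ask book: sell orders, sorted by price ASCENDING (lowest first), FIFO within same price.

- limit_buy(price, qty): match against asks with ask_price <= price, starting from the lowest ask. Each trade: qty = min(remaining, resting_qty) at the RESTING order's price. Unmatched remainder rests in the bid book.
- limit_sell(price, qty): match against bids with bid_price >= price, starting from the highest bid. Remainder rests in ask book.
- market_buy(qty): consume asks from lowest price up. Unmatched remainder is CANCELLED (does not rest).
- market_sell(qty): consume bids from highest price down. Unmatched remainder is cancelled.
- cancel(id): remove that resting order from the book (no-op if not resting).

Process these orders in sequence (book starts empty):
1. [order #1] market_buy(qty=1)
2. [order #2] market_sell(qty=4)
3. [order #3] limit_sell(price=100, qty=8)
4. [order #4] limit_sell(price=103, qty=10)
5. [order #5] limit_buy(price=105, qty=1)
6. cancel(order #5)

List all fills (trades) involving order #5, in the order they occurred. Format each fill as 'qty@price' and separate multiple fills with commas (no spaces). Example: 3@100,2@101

After op 1 [order #1] market_buy(qty=1): fills=none; bids=[-] asks=[-]
After op 2 [order #2] market_sell(qty=4): fills=none; bids=[-] asks=[-]
After op 3 [order #3] limit_sell(price=100, qty=8): fills=none; bids=[-] asks=[#3:8@100]
After op 4 [order #4] limit_sell(price=103, qty=10): fills=none; bids=[-] asks=[#3:8@100 #4:10@103]
After op 5 [order #5] limit_buy(price=105, qty=1): fills=#5x#3:1@100; bids=[-] asks=[#3:7@100 #4:10@103]
After op 6 cancel(order #5): fills=none; bids=[-] asks=[#3:7@100 #4:10@103]

Answer: 1@100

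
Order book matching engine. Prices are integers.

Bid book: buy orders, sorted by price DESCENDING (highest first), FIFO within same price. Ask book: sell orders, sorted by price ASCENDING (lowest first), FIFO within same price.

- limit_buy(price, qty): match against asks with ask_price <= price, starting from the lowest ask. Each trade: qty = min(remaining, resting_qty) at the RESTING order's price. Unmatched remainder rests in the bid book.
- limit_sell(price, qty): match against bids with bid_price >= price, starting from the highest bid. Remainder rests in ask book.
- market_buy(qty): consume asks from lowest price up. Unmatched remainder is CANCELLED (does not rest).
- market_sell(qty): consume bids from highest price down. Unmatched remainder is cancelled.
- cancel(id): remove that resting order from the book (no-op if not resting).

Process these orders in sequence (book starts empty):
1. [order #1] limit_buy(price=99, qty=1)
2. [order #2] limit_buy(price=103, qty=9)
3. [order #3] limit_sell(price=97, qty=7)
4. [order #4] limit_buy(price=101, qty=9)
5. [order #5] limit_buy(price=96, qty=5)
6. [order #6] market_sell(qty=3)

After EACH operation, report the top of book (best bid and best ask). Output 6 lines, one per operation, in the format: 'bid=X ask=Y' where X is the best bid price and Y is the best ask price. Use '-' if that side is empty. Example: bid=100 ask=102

Answer: bid=99 ask=-
bid=103 ask=-
bid=103 ask=-
bid=103 ask=-
bid=103 ask=-
bid=101 ask=-

Derivation:
After op 1 [order #1] limit_buy(price=99, qty=1): fills=none; bids=[#1:1@99] asks=[-]
After op 2 [order #2] limit_buy(price=103, qty=9): fills=none; bids=[#2:9@103 #1:1@99] asks=[-]
After op 3 [order #3] limit_sell(price=97, qty=7): fills=#2x#3:7@103; bids=[#2:2@103 #1:1@99] asks=[-]
After op 4 [order #4] limit_buy(price=101, qty=9): fills=none; bids=[#2:2@103 #4:9@101 #1:1@99] asks=[-]
After op 5 [order #5] limit_buy(price=96, qty=5): fills=none; bids=[#2:2@103 #4:9@101 #1:1@99 #5:5@96] asks=[-]
After op 6 [order #6] market_sell(qty=3): fills=#2x#6:2@103 #4x#6:1@101; bids=[#4:8@101 #1:1@99 #5:5@96] asks=[-]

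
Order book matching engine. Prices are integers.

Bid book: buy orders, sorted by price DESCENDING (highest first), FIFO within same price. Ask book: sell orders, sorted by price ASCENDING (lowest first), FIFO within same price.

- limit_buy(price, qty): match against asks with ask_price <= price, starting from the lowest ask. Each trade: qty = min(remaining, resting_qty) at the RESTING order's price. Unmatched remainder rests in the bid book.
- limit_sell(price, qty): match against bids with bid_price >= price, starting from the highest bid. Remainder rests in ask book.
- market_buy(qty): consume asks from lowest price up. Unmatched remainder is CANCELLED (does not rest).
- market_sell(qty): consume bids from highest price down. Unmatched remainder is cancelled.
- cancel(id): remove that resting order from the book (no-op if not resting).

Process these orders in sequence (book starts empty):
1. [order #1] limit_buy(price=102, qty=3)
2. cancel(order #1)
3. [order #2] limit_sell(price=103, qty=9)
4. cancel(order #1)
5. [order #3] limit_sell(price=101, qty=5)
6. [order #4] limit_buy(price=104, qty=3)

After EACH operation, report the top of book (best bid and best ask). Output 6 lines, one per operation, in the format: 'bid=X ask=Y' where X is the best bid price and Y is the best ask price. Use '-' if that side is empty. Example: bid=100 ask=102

Answer: bid=102 ask=-
bid=- ask=-
bid=- ask=103
bid=- ask=103
bid=- ask=101
bid=- ask=101

Derivation:
After op 1 [order #1] limit_buy(price=102, qty=3): fills=none; bids=[#1:3@102] asks=[-]
After op 2 cancel(order #1): fills=none; bids=[-] asks=[-]
After op 3 [order #2] limit_sell(price=103, qty=9): fills=none; bids=[-] asks=[#2:9@103]
After op 4 cancel(order #1): fills=none; bids=[-] asks=[#2:9@103]
After op 5 [order #3] limit_sell(price=101, qty=5): fills=none; bids=[-] asks=[#3:5@101 #2:9@103]
After op 6 [order #4] limit_buy(price=104, qty=3): fills=#4x#3:3@101; bids=[-] asks=[#3:2@101 #2:9@103]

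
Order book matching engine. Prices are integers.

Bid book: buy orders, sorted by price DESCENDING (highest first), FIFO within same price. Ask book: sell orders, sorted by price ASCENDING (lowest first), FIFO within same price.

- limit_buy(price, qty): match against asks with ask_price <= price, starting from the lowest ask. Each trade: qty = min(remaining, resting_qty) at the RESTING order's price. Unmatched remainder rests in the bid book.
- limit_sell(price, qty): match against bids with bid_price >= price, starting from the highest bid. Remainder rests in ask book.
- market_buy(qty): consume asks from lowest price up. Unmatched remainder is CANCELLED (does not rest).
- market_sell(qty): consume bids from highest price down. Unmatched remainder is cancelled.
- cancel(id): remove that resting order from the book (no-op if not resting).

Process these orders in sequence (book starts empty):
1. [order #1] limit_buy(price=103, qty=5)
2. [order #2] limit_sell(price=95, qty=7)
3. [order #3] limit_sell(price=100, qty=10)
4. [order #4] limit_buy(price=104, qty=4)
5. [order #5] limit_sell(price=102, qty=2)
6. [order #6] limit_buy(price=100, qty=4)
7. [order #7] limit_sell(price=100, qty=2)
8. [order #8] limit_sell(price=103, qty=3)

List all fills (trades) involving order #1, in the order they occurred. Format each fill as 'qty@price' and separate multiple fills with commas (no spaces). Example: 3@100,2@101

Answer: 5@103

Derivation:
After op 1 [order #1] limit_buy(price=103, qty=5): fills=none; bids=[#1:5@103] asks=[-]
After op 2 [order #2] limit_sell(price=95, qty=7): fills=#1x#2:5@103; bids=[-] asks=[#2:2@95]
After op 3 [order #3] limit_sell(price=100, qty=10): fills=none; bids=[-] asks=[#2:2@95 #3:10@100]
After op 4 [order #4] limit_buy(price=104, qty=4): fills=#4x#2:2@95 #4x#3:2@100; bids=[-] asks=[#3:8@100]
After op 5 [order #5] limit_sell(price=102, qty=2): fills=none; bids=[-] asks=[#3:8@100 #5:2@102]
After op 6 [order #6] limit_buy(price=100, qty=4): fills=#6x#3:4@100; bids=[-] asks=[#3:4@100 #5:2@102]
After op 7 [order #7] limit_sell(price=100, qty=2): fills=none; bids=[-] asks=[#3:4@100 #7:2@100 #5:2@102]
After op 8 [order #8] limit_sell(price=103, qty=3): fills=none; bids=[-] asks=[#3:4@100 #7:2@100 #5:2@102 #8:3@103]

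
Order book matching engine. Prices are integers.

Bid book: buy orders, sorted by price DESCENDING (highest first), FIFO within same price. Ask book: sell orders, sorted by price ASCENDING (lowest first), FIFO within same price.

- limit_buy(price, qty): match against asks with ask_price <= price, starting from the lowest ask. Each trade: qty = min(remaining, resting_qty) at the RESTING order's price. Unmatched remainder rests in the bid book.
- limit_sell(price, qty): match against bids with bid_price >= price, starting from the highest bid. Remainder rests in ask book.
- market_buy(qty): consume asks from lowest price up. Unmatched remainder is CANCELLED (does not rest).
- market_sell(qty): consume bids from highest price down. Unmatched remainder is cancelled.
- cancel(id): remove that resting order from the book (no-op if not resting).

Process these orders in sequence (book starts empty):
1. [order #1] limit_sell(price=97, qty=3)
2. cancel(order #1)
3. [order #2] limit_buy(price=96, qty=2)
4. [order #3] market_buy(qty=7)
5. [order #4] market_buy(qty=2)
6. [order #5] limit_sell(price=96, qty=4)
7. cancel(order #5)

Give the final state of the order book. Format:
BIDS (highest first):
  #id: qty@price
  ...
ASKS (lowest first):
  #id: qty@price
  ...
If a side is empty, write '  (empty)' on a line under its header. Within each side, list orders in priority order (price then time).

After op 1 [order #1] limit_sell(price=97, qty=3): fills=none; bids=[-] asks=[#1:3@97]
After op 2 cancel(order #1): fills=none; bids=[-] asks=[-]
After op 3 [order #2] limit_buy(price=96, qty=2): fills=none; bids=[#2:2@96] asks=[-]
After op 4 [order #3] market_buy(qty=7): fills=none; bids=[#2:2@96] asks=[-]
After op 5 [order #4] market_buy(qty=2): fills=none; bids=[#2:2@96] asks=[-]
After op 6 [order #5] limit_sell(price=96, qty=4): fills=#2x#5:2@96; bids=[-] asks=[#5:2@96]
After op 7 cancel(order #5): fills=none; bids=[-] asks=[-]

Answer: BIDS (highest first):
  (empty)
ASKS (lowest first):
  (empty)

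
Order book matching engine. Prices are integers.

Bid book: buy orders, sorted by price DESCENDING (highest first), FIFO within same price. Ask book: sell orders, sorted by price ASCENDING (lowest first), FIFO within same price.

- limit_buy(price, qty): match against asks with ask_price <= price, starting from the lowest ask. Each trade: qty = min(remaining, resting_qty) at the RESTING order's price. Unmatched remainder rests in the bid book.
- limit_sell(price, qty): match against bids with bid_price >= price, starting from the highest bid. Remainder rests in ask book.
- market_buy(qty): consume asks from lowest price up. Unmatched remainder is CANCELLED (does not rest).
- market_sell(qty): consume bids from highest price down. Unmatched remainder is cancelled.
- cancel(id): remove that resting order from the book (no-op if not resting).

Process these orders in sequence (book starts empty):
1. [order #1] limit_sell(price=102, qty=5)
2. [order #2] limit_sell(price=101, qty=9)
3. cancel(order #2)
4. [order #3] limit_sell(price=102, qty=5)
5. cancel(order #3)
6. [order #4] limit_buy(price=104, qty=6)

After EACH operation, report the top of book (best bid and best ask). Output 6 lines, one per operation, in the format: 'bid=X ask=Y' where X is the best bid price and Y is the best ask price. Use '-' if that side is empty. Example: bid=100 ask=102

Answer: bid=- ask=102
bid=- ask=101
bid=- ask=102
bid=- ask=102
bid=- ask=102
bid=104 ask=-

Derivation:
After op 1 [order #1] limit_sell(price=102, qty=5): fills=none; bids=[-] asks=[#1:5@102]
After op 2 [order #2] limit_sell(price=101, qty=9): fills=none; bids=[-] asks=[#2:9@101 #1:5@102]
After op 3 cancel(order #2): fills=none; bids=[-] asks=[#1:5@102]
After op 4 [order #3] limit_sell(price=102, qty=5): fills=none; bids=[-] asks=[#1:5@102 #3:5@102]
After op 5 cancel(order #3): fills=none; bids=[-] asks=[#1:5@102]
After op 6 [order #4] limit_buy(price=104, qty=6): fills=#4x#1:5@102; bids=[#4:1@104] asks=[-]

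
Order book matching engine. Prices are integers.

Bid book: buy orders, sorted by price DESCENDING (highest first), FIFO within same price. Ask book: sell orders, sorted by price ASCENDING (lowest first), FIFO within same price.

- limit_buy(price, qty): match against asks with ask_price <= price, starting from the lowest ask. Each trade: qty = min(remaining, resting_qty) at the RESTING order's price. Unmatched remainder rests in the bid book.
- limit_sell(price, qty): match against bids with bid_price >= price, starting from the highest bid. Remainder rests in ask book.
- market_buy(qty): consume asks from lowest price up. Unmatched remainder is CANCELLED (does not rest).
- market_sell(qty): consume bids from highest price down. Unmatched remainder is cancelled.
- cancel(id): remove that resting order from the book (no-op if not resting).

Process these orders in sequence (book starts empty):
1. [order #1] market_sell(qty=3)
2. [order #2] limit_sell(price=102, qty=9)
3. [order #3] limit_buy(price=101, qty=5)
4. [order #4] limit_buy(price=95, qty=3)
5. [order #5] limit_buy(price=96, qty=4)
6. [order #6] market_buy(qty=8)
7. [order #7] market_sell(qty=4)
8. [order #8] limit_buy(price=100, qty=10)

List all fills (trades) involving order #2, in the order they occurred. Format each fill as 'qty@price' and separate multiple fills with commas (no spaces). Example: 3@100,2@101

After op 1 [order #1] market_sell(qty=3): fills=none; bids=[-] asks=[-]
After op 2 [order #2] limit_sell(price=102, qty=9): fills=none; bids=[-] asks=[#2:9@102]
After op 3 [order #3] limit_buy(price=101, qty=5): fills=none; bids=[#3:5@101] asks=[#2:9@102]
After op 4 [order #4] limit_buy(price=95, qty=3): fills=none; bids=[#3:5@101 #4:3@95] asks=[#2:9@102]
After op 5 [order #5] limit_buy(price=96, qty=4): fills=none; bids=[#3:5@101 #5:4@96 #4:3@95] asks=[#2:9@102]
After op 6 [order #6] market_buy(qty=8): fills=#6x#2:8@102; bids=[#3:5@101 #5:4@96 #4:3@95] asks=[#2:1@102]
After op 7 [order #7] market_sell(qty=4): fills=#3x#7:4@101; bids=[#3:1@101 #5:4@96 #4:3@95] asks=[#2:1@102]
After op 8 [order #8] limit_buy(price=100, qty=10): fills=none; bids=[#3:1@101 #8:10@100 #5:4@96 #4:3@95] asks=[#2:1@102]

Answer: 8@102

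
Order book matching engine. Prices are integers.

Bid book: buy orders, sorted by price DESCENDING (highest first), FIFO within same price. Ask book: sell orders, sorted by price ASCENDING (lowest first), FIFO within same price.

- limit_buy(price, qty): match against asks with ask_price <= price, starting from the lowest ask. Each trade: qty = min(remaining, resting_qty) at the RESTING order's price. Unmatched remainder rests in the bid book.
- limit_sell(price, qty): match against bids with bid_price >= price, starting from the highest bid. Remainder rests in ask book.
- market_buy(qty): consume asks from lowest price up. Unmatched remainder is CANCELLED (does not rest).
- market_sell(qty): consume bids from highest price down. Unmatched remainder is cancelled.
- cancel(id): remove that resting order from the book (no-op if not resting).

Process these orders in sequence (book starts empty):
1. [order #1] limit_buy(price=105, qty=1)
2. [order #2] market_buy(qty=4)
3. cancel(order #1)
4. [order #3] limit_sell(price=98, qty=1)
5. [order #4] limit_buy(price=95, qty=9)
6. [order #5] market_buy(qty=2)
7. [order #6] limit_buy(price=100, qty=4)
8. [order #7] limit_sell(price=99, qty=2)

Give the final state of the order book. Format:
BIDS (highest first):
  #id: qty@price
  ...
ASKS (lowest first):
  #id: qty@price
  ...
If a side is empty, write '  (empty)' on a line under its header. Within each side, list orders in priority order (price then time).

After op 1 [order #1] limit_buy(price=105, qty=1): fills=none; bids=[#1:1@105] asks=[-]
After op 2 [order #2] market_buy(qty=4): fills=none; bids=[#1:1@105] asks=[-]
After op 3 cancel(order #1): fills=none; bids=[-] asks=[-]
After op 4 [order #3] limit_sell(price=98, qty=1): fills=none; bids=[-] asks=[#3:1@98]
After op 5 [order #4] limit_buy(price=95, qty=9): fills=none; bids=[#4:9@95] asks=[#3:1@98]
After op 6 [order #5] market_buy(qty=2): fills=#5x#3:1@98; bids=[#4:9@95] asks=[-]
After op 7 [order #6] limit_buy(price=100, qty=4): fills=none; bids=[#6:4@100 #4:9@95] asks=[-]
After op 8 [order #7] limit_sell(price=99, qty=2): fills=#6x#7:2@100; bids=[#6:2@100 #4:9@95] asks=[-]

Answer: BIDS (highest first):
  #6: 2@100
  #4: 9@95
ASKS (lowest first):
  (empty)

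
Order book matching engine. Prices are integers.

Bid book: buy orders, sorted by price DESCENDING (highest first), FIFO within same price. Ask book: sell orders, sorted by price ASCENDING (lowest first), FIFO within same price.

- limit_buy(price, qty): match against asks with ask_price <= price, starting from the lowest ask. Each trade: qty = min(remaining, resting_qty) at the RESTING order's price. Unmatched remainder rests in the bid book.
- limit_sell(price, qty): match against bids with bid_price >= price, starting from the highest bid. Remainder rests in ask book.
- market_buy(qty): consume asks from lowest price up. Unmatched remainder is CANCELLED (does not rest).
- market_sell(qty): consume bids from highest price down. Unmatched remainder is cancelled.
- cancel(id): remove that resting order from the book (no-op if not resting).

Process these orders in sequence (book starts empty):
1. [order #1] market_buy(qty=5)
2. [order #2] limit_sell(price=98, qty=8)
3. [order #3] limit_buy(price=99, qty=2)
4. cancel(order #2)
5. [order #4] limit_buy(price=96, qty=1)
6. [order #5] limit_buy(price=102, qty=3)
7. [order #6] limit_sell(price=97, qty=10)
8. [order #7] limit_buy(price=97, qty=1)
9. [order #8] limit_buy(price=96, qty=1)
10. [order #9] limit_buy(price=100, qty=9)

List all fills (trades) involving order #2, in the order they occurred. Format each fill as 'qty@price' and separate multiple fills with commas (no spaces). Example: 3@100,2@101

After op 1 [order #1] market_buy(qty=5): fills=none; bids=[-] asks=[-]
After op 2 [order #2] limit_sell(price=98, qty=8): fills=none; bids=[-] asks=[#2:8@98]
After op 3 [order #3] limit_buy(price=99, qty=2): fills=#3x#2:2@98; bids=[-] asks=[#2:6@98]
After op 4 cancel(order #2): fills=none; bids=[-] asks=[-]
After op 5 [order #4] limit_buy(price=96, qty=1): fills=none; bids=[#4:1@96] asks=[-]
After op 6 [order #5] limit_buy(price=102, qty=3): fills=none; bids=[#5:3@102 #4:1@96] asks=[-]
After op 7 [order #6] limit_sell(price=97, qty=10): fills=#5x#6:3@102; bids=[#4:1@96] asks=[#6:7@97]
After op 8 [order #7] limit_buy(price=97, qty=1): fills=#7x#6:1@97; bids=[#4:1@96] asks=[#6:6@97]
After op 9 [order #8] limit_buy(price=96, qty=1): fills=none; bids=[#4:1@96 #8:1@96] asks=[#6:6@97]
After op 10 [order #9] limit_buy(price=100, qty=9): fills=#9x#6:6@97; bids=[#9:3@100 #4:1@96 #8:1@96] asks=[-]

Answer: 2@98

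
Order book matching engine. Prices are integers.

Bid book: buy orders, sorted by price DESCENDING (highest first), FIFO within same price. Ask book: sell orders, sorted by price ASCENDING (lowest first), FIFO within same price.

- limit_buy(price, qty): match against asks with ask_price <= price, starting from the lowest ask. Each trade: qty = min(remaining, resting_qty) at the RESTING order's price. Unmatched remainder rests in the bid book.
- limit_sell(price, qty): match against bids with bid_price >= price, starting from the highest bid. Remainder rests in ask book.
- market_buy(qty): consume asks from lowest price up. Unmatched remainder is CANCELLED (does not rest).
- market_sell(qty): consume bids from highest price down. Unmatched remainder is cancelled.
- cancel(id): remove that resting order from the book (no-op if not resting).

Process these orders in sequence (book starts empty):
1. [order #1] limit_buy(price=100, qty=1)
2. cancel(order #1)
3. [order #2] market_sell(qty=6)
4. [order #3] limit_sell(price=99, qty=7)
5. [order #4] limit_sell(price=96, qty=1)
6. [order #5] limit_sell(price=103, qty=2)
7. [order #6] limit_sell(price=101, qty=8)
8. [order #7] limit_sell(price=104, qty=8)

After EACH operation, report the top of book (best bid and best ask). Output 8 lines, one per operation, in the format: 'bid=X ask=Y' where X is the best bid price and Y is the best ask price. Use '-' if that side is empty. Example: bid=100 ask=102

Answer: bid=100 ask=-
bid=- ask=-
bid=- ask=-
bid=- ask=99
bid=- ask=96
bid=- ask=96
bid=- ask=96
bid=- ask=96

Derivation:
After op 1 [order #1] limit_buy(price=100, qty=1): fills=none; bids=[#1:1@100] asks=[-]
After op 2 cancel(order #1): fills=none; bids=[-] asks=[-]
After op 3 [order #2] market_sell(qty=6): fills=none; bids=[-] asks=[-]
After op 4 [order #3] limit_sell(price=99, qty=7): fills=none; bids=[-] asks=[#3:7@99]
After op 5 [order #4] limit_sell(price=96, qty=1): fills=none; bids=[-] asks=[#4:1@96 #3:7@99]
After op 6 [order #5] limit_sell(price=103, qty=2): fills=none; bids=[-] asks=[#4:1@96 #3:7@99 #5:2@103]
After op 7 [order #6] limit_sell(price=101, qty=8): fills=none; bids=[-] asks=[#4:1@96 #3:7@99 #6:8@101 #5:2@103]
After op 8 [order #7] limit_sell(price=104, qty=8): fills=none; bids=[-] asks=[#4:1@96 #3:7@99 #6:8@101 #5:2@103 #7:8@104]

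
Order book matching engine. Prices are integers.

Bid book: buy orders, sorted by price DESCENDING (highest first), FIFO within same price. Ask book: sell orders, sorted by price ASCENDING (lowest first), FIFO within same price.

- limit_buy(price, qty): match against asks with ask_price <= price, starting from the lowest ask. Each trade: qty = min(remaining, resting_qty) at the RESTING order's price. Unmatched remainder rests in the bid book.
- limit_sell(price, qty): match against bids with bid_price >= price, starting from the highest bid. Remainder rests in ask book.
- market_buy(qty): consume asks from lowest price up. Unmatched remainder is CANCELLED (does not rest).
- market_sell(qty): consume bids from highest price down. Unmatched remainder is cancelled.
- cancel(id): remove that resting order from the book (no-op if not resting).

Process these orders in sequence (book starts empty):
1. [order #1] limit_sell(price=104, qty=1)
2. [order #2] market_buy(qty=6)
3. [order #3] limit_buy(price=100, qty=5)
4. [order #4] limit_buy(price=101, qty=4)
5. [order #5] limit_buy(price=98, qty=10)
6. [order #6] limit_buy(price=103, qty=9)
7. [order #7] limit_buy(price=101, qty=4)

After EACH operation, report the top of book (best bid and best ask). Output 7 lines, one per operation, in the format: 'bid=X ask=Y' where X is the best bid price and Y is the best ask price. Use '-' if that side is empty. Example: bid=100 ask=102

After op 1 [order #1] limit_sell(price=104, qty=1): fills=none; bids=[-] asks=[#1:1@104]
After op 2 [order #2] market_buy(qty=6): fills=#2x#1:1@104; bids=[-] asks=[-]
After op 3 [order #3] limit_buy(price=100, qty=5): fills=none; bids=[#3:5@100] asks=[-]
After op 4 [order #4] limit_buy(price=101, qty=4): fills=none; bids=[#4:4@101 #3:5@100] asks=[-]
After op 5 [order #5] limit_buy(price=98, qty=10): fills=none; bids=[#4:4@101 #3:5@100 #5:10@98] asks=[-]
After op 6 [order #6] limit_buy(price=103, qty=9): fills=none; bids=[#6:9@103 #4:4@101 #3:5@100 #5:10@98] asks=[-]
After op 7 [order #7] limit_buy(price=101, qty=4): fills=none; bids=[#6:9@103 #4:4@101 #7:4@101 #3:5@100 #5:10@98] asks=[-]

Answer: bid=- ask=104
bid=- ask=-
bid=100 ask=-
bid=101 ask=-
bid=101 ask=-
bid=103 ask=-
bid=103 ask=-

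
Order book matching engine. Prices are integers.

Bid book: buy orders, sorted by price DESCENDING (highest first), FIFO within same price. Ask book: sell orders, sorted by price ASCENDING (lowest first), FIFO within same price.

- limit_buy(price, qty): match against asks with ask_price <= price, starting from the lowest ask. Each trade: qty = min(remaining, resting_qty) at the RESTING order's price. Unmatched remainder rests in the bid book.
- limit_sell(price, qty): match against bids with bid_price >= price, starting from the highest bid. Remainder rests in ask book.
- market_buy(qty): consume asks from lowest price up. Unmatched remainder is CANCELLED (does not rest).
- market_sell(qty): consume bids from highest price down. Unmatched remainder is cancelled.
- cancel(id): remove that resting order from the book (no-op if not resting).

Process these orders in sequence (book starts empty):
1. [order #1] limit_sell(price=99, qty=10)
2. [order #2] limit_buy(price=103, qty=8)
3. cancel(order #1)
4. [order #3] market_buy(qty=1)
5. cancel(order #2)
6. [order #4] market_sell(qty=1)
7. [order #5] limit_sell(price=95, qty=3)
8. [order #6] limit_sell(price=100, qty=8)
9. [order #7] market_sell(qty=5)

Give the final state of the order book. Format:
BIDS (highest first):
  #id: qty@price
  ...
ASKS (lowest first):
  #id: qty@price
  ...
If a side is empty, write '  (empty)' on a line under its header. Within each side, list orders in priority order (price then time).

After op 1 [order #1] limit_sell(price=99, qty=10): fills=none; bids=[-] asks=[#1:10@99]
After op 2 [order #2] limit_buy(price=103, qty=8): fills=#2x#1:8@99; bids=[-] asks=[#1:2@99]
After op 3 cancel(order #1): fills=none; bids=[-] asks=[-]
After op 4 [order #3] market_buy(qty=1): fills=none; bids=[-] asks=[-]
After op 5 cancel(order #2): fills=none; bids=[-] asks=[-]
After op 6 [order #4] market_sell(qty=1): fills=none; bids=[-] asks=[-]
After op 7 [order #5] limit_sell(price=95, qty=3): fills=none; bids=[-] asks=[#5:3@95]
After op 8 [order #6] limit_sell(price=100, qty=8): fills=none; bids=[-] asks=[#5:3@95 #6:8@100]
After op 9 [order #7] market_sell(qty=5): fills=none; bids=[-] asks=[#5:3@95 #6:8@100]

Answer: BIDS (highest first):
  (empty)
ASKS (lowest first):
  #5: 3@95
  #6: 8@100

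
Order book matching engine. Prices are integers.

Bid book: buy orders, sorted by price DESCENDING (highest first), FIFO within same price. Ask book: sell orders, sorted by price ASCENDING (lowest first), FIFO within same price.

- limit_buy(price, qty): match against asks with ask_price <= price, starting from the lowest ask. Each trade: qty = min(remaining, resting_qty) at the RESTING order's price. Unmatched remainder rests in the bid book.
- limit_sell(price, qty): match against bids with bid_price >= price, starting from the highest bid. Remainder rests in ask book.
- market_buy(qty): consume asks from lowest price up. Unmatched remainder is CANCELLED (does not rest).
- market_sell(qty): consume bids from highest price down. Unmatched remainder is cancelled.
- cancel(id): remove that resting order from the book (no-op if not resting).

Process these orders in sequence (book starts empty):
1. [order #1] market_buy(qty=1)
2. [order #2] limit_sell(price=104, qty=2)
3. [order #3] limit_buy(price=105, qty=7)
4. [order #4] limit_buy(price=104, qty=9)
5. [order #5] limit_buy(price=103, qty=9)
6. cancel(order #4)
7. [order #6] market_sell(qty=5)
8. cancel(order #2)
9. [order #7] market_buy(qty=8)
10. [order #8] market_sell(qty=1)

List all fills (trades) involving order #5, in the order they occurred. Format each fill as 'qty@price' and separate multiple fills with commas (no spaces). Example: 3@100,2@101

After op 1 [order #1] market_buy(qty=1): fills=none; bids=[-] asks=[-]
After op 2 [order #2] limit_sell(price=104, qty=2): fills=none; bids=[-] asks=[#2:2@104]
After op 3 [order #3] limit_buy(price=105, qty=7): fills=#3x#2:2@104; bids=[#3:5@105] asks=[-]
After op 4 [order #4] limit_buy(price=104, qty=9): fills=none; bids=[#3:5@105 #4:9@104] asks=[-]
After op 5 [order #5] limit_buy(price=103, qty=9): fills=none; bids=[#3:5@105 #4:9@104 #5:9@103] asks=[-]
After op 6 cancel(order #4): fills=none; bids=[#3:5@105 #5:9@103] asks=[-]
After op 7 [order #6] market_sell(qty=5): fills=#3x#6:5@105; bids=[#5:9@103] asks=[-]
After op 8 cancel(order #2): fills=none; bids=[#5:9@103] asks=[-]
After op 9 [order #7] market_buy(qty=8): fills=none; bids=[#5:9@103] asks=[-]
After op 10 [order #8] market_sell(qty=1): fills=#5x#8:1@103; bids=[#5:8@103] asks=[-]

Answer: 1@103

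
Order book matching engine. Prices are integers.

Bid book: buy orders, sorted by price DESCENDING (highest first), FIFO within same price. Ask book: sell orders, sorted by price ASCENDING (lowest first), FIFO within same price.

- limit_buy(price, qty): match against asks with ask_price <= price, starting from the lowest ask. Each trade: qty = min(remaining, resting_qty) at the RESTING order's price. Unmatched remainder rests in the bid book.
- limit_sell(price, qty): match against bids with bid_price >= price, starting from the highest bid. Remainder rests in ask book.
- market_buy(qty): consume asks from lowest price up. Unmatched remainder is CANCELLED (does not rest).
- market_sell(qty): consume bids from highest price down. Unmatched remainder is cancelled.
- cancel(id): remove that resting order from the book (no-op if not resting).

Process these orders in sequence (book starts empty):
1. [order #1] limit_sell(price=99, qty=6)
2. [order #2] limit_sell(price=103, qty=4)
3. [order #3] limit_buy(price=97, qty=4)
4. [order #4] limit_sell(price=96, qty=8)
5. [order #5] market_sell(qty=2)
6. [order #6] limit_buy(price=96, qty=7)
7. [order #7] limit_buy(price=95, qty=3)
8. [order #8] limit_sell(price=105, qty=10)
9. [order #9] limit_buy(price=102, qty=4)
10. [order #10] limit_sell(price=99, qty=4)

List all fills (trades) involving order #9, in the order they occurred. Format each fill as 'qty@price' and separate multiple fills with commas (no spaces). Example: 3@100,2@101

After op 1 [order #1] limit_sell(price=99, qty=6): fills=none; bids=[-] asks=[#1:6@99]
After op 2 [order #2] limit_sell(price=103, qty=4): fills=none; bids=[-] asks=[#1:6@99 #2:4@103]
After op 3 [order #3] limit_buy(price=97, qty=4): fills=none; bids=[#3:4@97] asks=[#1:6@99 #2:4@103]
After op 4 [order #4] limit_sell(price=96, qty=8): fills=#3x#4:4@97; bids=[-] asks=[#4:4@96 #1:6@99 #2:4@103]
After op 5 [order #5] market_sell(qty=2): fills=none; bids=[-] asks=[#4:4@96 #1:6@99 #2:4@103]
After op 6 [order #6] limit_buy(price=96, qty=7): fills=#6x#4:4@96; bids=[#6:3@96] asks=[#1:6@99 #2:4@103]
After op 7 [order #7] limit_buy(price=95, qty=3): fills=none; bids=[#6:3@96 #7:3@95] asks=[#1:6@99 #2:4@103]
After op 8 [order #8] limit_sell(price=105, qty=10): fills=none; bids=[#6:3@96 #7:3@95] asks=[#1:6@99 #2:4@103 #8:10@105]
After op 9 [order #9] limit_buy(price=102, qty=4): fills=#9x#1:4@99; bids=[#6:3@96 #7:3@95] asks=[#1:2@99 #2:4@103 #8:10@105]
After op 10 [order #10] limit_sell(price=99, qty=4): fills=none; bids=[#6:3@96 #7:3@95] asks=[#1:2@99 #10:4@99 #2:4@103 #8:10@105]

Answer: 4@99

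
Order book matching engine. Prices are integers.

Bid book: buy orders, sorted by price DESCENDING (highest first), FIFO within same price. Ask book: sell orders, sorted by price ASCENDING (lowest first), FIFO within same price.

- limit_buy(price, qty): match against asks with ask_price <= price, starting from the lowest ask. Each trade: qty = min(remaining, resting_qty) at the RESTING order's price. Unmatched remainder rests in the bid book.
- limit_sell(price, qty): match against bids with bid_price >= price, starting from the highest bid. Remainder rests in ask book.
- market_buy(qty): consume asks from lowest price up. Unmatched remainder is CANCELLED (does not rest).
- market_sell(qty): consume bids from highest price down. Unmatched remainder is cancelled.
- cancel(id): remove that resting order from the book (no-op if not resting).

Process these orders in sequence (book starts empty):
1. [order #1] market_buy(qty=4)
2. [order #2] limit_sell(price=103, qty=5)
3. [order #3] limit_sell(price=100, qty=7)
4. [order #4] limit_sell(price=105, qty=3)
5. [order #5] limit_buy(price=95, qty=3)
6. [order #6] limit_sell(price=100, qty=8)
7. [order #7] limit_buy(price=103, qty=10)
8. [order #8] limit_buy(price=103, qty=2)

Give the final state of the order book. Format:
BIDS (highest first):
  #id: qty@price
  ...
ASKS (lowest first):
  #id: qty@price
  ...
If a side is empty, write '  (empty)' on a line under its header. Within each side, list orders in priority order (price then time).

After op 1 [order #1] market_buy(qty=4): fills=none; bids=[-] asks=[-]
After op 2 [order #2] limit_sell(price=103, qty=5): fills=none; bids=[-] asks=[#2:5@103]
After op 3 [order #3] limit_sell(price=100, qty=7): fills=none; bids=[-] asks=[#3:7@100 #2:5@103]
After op 4 [order #4] limit_sell(price=105, qty=3): fills=none; bids=[-] asks=[#3:7@100 #2:5@103 #4:3@105]
After op 5 [order #5] limit_buy(price=95, qty=3): fills=none; bids=[#5:3@95] asks=[#3:7@100 #2:5@103 #4:3@105]
After op 6 [order #6] limit_sell(price=100, qty=8): fills=none; bids=[#5:3@95] asks=[#3:7@100 #6:8@100 #2:5@103 #4:3@105]
After op 7 [order #7] limit_buy(price=103, qty=10): fills=#7x#3:7@100 #7x#6:3@100; bids=[#5:3@95] asks=[#6:5@100 #2:5@103 #4:3@105]
After op 8 [order #8] limit_buy(price=103, qty=2): fills=#8x#6:2@100; bids=[#5:3@95] asks=[#6:3@100 #2:5@103 #4:3@105]

Answer: BIDS (highest first):
  #5: 3@95
ASKS (lowest first):
  #6: 3@100
  #2: 5@103
  #4: 3@105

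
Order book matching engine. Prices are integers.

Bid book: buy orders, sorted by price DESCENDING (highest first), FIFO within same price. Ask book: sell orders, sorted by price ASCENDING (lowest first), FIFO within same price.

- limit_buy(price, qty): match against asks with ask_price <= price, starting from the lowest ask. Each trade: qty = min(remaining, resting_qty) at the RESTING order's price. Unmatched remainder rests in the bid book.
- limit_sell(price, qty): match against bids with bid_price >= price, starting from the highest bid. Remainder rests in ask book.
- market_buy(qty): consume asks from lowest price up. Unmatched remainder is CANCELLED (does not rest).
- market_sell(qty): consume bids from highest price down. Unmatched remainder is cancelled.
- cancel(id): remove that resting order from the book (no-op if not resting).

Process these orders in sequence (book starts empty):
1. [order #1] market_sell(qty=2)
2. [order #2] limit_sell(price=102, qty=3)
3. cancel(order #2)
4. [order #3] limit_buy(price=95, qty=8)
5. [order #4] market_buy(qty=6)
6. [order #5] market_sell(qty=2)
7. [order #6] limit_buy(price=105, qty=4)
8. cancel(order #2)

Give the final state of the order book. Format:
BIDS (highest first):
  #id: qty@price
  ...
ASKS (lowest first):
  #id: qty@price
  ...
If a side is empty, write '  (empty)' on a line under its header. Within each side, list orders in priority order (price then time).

After op 1 [order #1] market_sell(qty=2): fills=none; bids=[-] asks=[-]
After op 2 [order #2] limit_sell(price=102, qty=3): fills=none; bids=[-] asks=[#2:3@102]
After op 3 cancel(order #2): fills=none; bids=[-] asks=[-]
After op 4 [order #3] limit_buy(price=95, qty=8): fills=none; bids=[#3:8@95] asks=[-]
After op 5 [order #4] market_buy(qty=6): fills=none; bids=[#3:8@95] asks=[-]
After op 6 [order #5] market_sell(qty=2): fills=#3x#5:2@95; bids=[#3:6@95] asks=[-]
After op 7 [order #6] limit_buy(price=105, qty=4): fills=none; bids=[#6:4@105 #3:6@95] asks=[-]
After op 8 cancel(order #2): fills=none; bids=[#6:4@105 #3:6@95] asks=[-]

Answer: BIDS (highest first):
  #6: 4@105
  #3: 6@95
ASKS (lowest first):
  (empty)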